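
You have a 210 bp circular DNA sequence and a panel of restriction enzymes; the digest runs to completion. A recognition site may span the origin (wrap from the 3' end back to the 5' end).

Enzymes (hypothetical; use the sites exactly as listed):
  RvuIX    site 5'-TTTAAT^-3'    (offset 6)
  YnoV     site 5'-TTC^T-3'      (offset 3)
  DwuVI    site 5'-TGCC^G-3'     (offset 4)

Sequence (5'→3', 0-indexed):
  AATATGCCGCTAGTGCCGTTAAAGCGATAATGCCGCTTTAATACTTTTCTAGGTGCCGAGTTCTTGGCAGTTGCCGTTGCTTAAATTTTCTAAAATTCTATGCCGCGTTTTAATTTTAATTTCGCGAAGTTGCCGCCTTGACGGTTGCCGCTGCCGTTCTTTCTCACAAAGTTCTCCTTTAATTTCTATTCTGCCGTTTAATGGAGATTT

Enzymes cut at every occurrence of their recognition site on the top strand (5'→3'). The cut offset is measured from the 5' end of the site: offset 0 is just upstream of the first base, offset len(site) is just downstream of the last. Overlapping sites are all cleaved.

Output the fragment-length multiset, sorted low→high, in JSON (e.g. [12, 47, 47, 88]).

[3,4,4,4,5,5,6,6,6,6,7,7,8,8,8,9,9,10,11,11,12,14,15,15,17]

Scan for sites:
  RvuIX TTTAAT/6: at [36, 108, 114, 177, 196, 207] ⇒ [3, 42, 114, 120, 183, 202]
  YnoV TTCT/3: at [46, 60, 87, 95, 156, 160, 171, 183, 188] ⇒ [49, 63, 90, 98, 159, 163, 174, 186, 191]
  DwuVI TGCCG/4: at [4, 13, 30, 53, 71, 100, 130, 145, 151, 191] ⇒ [8, 17, 34, 57, 75, 104, 134, 149, 155, 195]

All cut coordinates (distinct, sorted): [3, 8, 17, 34, 42, 49, 57, 63, 75, 90, 98, 104, 114, 120, 134, 149, 155, 159, 163, 174, 183, 186, 191, 195, 202]

Fragments:
  3→8: 5 bp
  8→17: 9 bp
  17→34: 17 bp
  34→42: 8 bp
  42→49: 7 bp
  49→57: 8 bp
  57→63: 6 bp
  63→75: 12 bp
  75→90: 15 bp
  90→98: 8 bp
  98→104: 6 bp
  104→114: 10 bp
  114→120: 6 bp
  120→134: 14 bp
  134→149: 15 bp
  149→155: 6 bp
  155→159: 4 bp
  159→163: 4 bp
  163→174: 11 bp
  174→183: 9 bp
  183→186: 3 bp
  186→191: 5 bp
  191→195: 4 bp
  195→202: 7 bp
  202→3 (wrap): 210-202+3 = 11 bp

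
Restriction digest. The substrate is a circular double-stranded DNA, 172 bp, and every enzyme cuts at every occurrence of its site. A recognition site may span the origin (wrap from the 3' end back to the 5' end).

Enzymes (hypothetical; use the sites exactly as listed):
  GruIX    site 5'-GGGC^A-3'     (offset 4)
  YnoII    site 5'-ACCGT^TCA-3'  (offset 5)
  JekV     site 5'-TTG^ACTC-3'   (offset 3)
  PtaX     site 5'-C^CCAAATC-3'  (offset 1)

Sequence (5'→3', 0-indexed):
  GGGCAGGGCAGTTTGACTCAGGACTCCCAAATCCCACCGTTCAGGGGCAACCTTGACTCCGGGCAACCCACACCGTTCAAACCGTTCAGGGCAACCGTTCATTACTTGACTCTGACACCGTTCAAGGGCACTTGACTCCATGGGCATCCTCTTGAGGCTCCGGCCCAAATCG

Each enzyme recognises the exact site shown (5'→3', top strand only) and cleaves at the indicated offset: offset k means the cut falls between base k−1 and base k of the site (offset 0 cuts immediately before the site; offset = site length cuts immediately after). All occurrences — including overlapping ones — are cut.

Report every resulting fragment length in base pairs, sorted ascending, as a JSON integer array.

Scan for sites:
  GruIX (GGGCA, off=4): starts [0, 5, 44, 60, 88, 125, 141] → cuts [4, 9, 48, 64, 92, 129, 145]
  YnoII (ACCGTTCA, off=5): starts [35, 71, 80, 93, 116] → cuts [40, 76, 85, 98, 121]
  JekV (TTGACTC, off=3): starts [12, 52, 105, 131] → cuts [15, 55, 108, 134]
  PtaX (CCCAAATC, off=1): starts [25, 163] → cuts [26, 164]

Pooled cuts: [4, 9, 15, 26, 40, 48, 55, 64, 76, 85, 92, 98, 108, 121, 129, 134, 145, 164]

Fragment lengths:
  4→9: 5 bp
  9→15: 6 bp
  15→26: 11 bp
  26→40: 14 bp
  40→48: 8 bp
  48→55: 7 bp
  55→64: 9 bp
  64→76: 12 bp
  76→85: 9 bp
  85→92: 7 bp
  92→98: 6 bp
  98→108: 10 bp
  108→121: 13 bp
  121→129: 8 bp
  129→134: 5 bp
  134→145: 11 bp
  145→164: 19 bp
  164→4 (wrap): 172-164+4 = 12 bp

[5,5,6,6,7,7,8,8,9,9,10,11,11,12,12,13,14,19]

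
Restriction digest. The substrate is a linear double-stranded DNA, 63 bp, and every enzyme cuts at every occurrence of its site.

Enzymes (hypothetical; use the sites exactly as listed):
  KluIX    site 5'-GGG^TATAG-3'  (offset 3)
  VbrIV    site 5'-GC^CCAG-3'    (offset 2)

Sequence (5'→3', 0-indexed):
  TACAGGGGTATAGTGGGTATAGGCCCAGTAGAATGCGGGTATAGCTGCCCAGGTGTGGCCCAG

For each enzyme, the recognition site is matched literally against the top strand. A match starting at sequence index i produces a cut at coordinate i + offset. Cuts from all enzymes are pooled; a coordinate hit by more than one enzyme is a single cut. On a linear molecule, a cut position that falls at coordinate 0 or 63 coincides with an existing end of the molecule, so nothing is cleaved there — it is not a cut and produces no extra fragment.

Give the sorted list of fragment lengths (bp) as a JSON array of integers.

Site scan:
  KluIX (GGGTATAG, off=3): starts [5, 14, 36] → cuts [8, 17, 39]
  VbrIV (GCCCAG, off=2): starts [22, 46, 57] → cuts [24, 48, 59]

Pooled cuts: [8, 17, 24, 39, 48, 59]

Fragments:
  [0,8): 8 bp
  [8,17): 9 bp
  [17,24): 7 bp
  [24,39): 15 bp
  [39,48): 9 bp
  [48,59): 11 bp
  [59,63): 4 bp

[4,7,8,9,9,11,15]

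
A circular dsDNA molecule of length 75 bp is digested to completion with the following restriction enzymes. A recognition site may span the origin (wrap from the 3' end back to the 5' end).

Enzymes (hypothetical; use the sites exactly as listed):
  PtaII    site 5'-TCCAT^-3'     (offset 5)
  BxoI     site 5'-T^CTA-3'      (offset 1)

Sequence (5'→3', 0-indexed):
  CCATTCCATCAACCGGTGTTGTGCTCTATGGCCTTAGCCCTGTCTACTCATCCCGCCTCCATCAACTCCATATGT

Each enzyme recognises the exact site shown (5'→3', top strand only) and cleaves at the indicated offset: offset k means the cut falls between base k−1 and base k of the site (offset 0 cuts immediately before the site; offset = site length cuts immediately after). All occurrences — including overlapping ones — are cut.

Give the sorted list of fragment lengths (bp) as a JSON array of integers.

Per-enzyme occurrences:
  PtaII (TCCAT, off=5): starts [4, 57, 66, 74] → cuts [4, 9, 62, 71]
  BxoI (TCTA, off=1): starts [24, 42] → cuts [25, 43]

Pooled cuts: [4, 9, 25, 43, 62, 71]

Fragment lengths:
  4→9: 5 bp
  9→25: 16 bp
  25→43: 18 bp
  43→62: 19 bp
  62→71: 9 bp
  71→4 (wrap): 75-71+4 = 8 bp

[5,8,9,16,18,19]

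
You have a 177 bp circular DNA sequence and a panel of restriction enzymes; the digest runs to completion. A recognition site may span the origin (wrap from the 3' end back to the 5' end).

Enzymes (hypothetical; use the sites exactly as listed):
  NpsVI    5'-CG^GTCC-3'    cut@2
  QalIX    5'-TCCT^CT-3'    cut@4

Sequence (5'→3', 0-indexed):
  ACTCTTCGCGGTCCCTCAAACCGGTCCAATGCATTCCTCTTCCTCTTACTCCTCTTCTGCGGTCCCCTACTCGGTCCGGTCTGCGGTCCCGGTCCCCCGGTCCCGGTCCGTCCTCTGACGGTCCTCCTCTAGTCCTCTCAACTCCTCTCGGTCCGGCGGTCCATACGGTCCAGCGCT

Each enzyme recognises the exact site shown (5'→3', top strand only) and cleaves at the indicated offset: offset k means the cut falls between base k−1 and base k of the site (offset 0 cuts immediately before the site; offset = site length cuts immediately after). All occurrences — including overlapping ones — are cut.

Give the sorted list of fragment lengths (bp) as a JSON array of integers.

Per-enzyme occurrences:
  NpsVI CGGTCC/2: at [8, 21, 59, 71, 83, 89, 97, 103, 118, 148, 156, 165] ⇒ [10, 23, 61, 73, 85, 91, 99, 105, 120, 150, 158, 167]
  QalIX TCCTCT/4: at [34, 40, 49, 110, 124, 132, 142] ⇒ [38, 44, 53, 114, 128, 136, 146]

All cut coordinates (distinct, sorted): [10, 23, 38, 44, 53, 61, 73, 85, 91, 99, 105, 114, 120, 128, 136, 146, 150, 158, 167]

Fragment lengths:
  10→23: 13 bp
  23→38: 15 bp
  38→44: 6 bp
  44→53: 9 bp
  53→61: 8 bp
  61→73: 12 bp
  73→85: 12 bp
  85→91: 6 bp
  91→99: 8 bp
  99→105: 6 bp
  105→114: 9 bp
  114→120: 6 bp
  120→128: 8 bp
  128→136: 8 bp
  136→146: 10 bp
  146→150: 4 bp
  150→158: 8 bp
  158→167: 9 bp
  167→10 (wrap): 177-167+10 = 20 bp

[4,6,6,6,6,8,8,8,8,8,9,9,9,10,12,12,13,15,20]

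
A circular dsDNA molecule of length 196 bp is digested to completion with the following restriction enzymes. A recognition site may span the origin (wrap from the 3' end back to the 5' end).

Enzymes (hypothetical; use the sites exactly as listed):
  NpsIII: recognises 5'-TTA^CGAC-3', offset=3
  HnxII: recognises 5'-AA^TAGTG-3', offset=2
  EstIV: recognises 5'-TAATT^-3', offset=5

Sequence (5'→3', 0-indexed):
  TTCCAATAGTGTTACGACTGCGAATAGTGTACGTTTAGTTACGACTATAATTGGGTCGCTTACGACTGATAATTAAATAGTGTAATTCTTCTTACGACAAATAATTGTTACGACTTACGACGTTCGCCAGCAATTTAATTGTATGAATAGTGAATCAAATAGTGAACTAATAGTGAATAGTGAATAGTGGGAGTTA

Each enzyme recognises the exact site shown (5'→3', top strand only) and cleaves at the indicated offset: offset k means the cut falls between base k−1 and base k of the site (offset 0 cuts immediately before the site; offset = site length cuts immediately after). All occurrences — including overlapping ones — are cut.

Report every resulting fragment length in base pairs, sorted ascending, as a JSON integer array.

[3,4,7,7,7,7,7,8,10,10,10,11,11,12,12,12,17,18,23]

Site scan:
  NpsIII (TTACGAC, off=3): starts [11, 38, 59, 91, 107, 114] → cuts [14, 41, 62, 94, 110, 117]
  HnxII (AATAGTG, off=2): starts [4, 22, 75, 145, 157, 168, 175, 182] → cuts [6, 24, 77, 147, 159, 170, 177, 184]
  EstIV (TAATT, off=5): starts [47, 69, 82, 101, 135] → cuts [52, 74, 87, 106, 140]

All cut coordinates (distinct, sorted): [6, 14, 24, 41, 52, 62, 74, 77, 87, 94, 106, 110, 117, 140, 147, 159, 170, 177, 184]

Fragment lengths:
  6→14: 8 bp
  14→24: 10 bp
  24→41: 17 bp
  41→52: 11 bp
  52→62: 10 bp
  62→74: 12 bp
  74→77: 3 bp
  77→87: 10 bp
  87→94: 7 bp
  94→106: 12 bp
  106→110: 4 bp
  110→117: 7 bp
  117→140: 23 bp
  140→147: 7 bp
  147→159: 12 bp
  159→170: 11 bp
  170→177: 7 bp
  177→184: 7 bp
  184→6 (wrap): 196-184+6 = 18 bp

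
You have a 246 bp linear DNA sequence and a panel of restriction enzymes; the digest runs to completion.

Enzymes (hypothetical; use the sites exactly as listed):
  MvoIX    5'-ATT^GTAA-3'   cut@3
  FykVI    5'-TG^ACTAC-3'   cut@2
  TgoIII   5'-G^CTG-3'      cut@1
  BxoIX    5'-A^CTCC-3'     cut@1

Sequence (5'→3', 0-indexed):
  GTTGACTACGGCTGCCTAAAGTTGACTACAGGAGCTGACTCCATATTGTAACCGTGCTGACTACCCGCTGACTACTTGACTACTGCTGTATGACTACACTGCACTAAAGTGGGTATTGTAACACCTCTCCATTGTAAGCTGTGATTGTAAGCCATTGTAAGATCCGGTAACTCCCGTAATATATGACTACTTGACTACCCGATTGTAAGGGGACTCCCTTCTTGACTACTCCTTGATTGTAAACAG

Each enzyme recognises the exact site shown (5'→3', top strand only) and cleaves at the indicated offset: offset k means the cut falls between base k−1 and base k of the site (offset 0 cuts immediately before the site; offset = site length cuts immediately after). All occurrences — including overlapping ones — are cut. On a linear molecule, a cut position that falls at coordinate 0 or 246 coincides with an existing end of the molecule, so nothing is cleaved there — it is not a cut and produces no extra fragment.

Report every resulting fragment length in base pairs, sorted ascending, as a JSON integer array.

Site scan:
  MvoIX (ATTGTAA, off=3): starts [44, 114, 130, 143, 153, 201, 235] → cuts [47, 117, 133, 146, 156, 204, 238]
  FykVI (TGACTAC, off=2): starts [2, 22, 57, 68, 76, 90, 183, 191, 222] → cuts [4, 24, 59, 70, 78, 92, 185, 193, 224]
  TgoIII (GCTG, off=1): starts [10, 33, 55, 66, 84, 137] → cuts [11, 34, 56, 67, 85, 138]
  BxoIX (ACTCC, off=1): starts [37, 169, 212, 227] → cuts [38, 170, 213, 228]

All cut coordinates (distinct, sorted): [4, 11, 24, 34, 38, 47, 56, 59, 67, 70, 78, 85, 92, 117, 133, 138, 146, 156, 170, 185, 193, 204, 213, 224, 228, 238]

Fragments:
  [0,4): 4 bp
  [4,11): 7 bp
  [11,24): 13 bp
  [24,34): 10 bp
  [34,38): 4 bp
  [38,47): 9 bp
  [47,56): 9 bp
  [56,59): 3 bp
  [59,67): 8 bp
  [67,70): 3 bp
  [70,78): 8 bp
  [78,85): 7 bp
  [85,92): 7 bp
  [92,117): 25 bp
  [117,133): 16 bp
  [133,138): 5 bp
  [138,146): 8 bp
  [146,156): 10 bp
  [156,170): 14 bp
  [170,185): 15 bp
  [185,193): 8 bp
  [193,204): 11 bp
  [204,213): 9 bp
  [213,224): 11 bp
  [224,228): 4 bp
  [228,238): 10 bp
  [238,246): 8 bp

[3,3,4,4,4,5,7,7,7,8,8,8,8,8,9,9,9,10,10,10,11,11,13,14,15,16,25]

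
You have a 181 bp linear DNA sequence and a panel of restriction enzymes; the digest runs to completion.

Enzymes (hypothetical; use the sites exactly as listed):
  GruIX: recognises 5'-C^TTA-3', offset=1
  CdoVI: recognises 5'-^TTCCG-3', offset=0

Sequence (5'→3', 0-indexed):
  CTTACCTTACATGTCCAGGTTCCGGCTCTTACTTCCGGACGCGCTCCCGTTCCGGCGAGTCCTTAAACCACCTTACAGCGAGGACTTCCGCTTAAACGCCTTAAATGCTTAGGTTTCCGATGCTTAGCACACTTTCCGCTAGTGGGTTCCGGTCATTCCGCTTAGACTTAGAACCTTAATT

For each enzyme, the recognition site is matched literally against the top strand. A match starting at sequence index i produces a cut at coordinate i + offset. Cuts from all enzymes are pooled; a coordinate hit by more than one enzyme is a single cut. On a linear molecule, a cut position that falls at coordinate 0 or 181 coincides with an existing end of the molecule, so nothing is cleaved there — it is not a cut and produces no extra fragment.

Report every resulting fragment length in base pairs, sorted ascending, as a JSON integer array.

[1,4,5,6,6,6,6,6,8,8,9,9,9,9,10,10,13,13,13,13,17]

Site scan:
  GruIX (CTTA, off=1): starts [0, 5, 27, 61, 71, 90, 99, 107, 122, 160, 166, 174] → cuts [1, 6, 28, 62, 72, 91, 100, 108, 123, 161, 167, 175]
  CdoVI (TTCCG, off=0): starts [19, 32, 49, 85, 114, 133, 146, 155] → cuts [19, 32, 49, 85, 114, 133, 146, 155]

All cut coordinates (distinct, sorted): [1, 6, 19, 28, 32, 49, 62, 72, 85, 91, 100, 108, 114, 123, 133, 146, 155, 161, 167, 175]

Fragment lengths:
  [0,1): 1 bp
  [1,6): 5 bp
  [6,19): 13 bp
  [19,28): 9 bp
  [28,32): 4 bp
  [32,49): 17 bp
  [49,62): 13 bp
  [62,72): 10 bp
  [72,85): 13 bp
  [85,91): 6 bp
  [91,100): 9 bp
  [100,108): 8 bp
  [108,114): 6 bp
  [114,123): 9 bp
  [123,133): 10 bp
  [133,146): 13 bp
  [146,155): 9 bp
  [155,161): 6 bp
  [161,167): 6 bp
  [167,175): 8 bp
  [175,181): 6 bp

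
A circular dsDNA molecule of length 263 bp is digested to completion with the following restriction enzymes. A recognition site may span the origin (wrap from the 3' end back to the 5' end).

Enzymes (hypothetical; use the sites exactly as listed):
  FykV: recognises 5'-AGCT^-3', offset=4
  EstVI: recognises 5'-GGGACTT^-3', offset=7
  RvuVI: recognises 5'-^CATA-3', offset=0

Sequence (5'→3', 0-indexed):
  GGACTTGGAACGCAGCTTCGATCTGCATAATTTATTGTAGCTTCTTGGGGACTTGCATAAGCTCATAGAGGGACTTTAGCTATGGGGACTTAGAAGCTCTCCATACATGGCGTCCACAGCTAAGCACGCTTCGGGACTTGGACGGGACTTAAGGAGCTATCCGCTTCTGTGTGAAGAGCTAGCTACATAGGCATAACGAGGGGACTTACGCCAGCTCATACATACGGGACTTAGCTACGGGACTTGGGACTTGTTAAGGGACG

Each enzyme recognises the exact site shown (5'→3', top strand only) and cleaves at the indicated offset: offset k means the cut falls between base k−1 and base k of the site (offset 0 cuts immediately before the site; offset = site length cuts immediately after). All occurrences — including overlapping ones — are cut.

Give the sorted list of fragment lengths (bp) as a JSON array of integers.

Per-enzyme occurrences:
  FykV (AGCT, off=4): starts [13, 38, 59, 77, 94, 117, 154, 176, 180, 212, 232] → cuts [17, 42, 63, 81, 98, 121, 158, 180, 184, 216, 236]
  EstVI (GGGACTT, off=7): starts [47, 69, 84, 132, 143, 200, 225, 238, 245, 262] → cuts [6, 54, 76, 91, 139, 150, 207, 232, 245, 252]
  RvuVI (CATA, off=0): starts [25, 55, 63, 101, 185, 191, 216, 220] → cuts [25, 55, 63, 101, 185, 191, 216, 220]

All cut coordinates (distinct, sorted): [6, 17, 25, 42, 54, 55, 63, 76, 81, 91, 98, 101, 121, 139, 150, 158, 180, 184, 185, 191, 207, 216, 220, 232, 236, 245, 252]

Fragment lengths:
  6→17: 11 bp
  17→25: 8 bp
  25→42: 17 bp
  42→54: 12 bp
  54→55: 1 bp
  55→63: 8 bp
  63→76: 13 bp
  76→81: 5 bp
  81→91: 10 bp
  91→98: 7 bp
  98→101: 3 bp
  101→121: 20 bp
  121→139: 18 bp
  139→150: 11 bp
  150→158: 8 bp
  158→180: 22 bp
  180→184: 4 bp
  184→185: 1 bp
  185→191: 6 bp
  191→207: 16 bp
  207→216: 9 bp
  216→220: 4 bp
  220→232: 12 bp
  232→236: 4 bp
  236→245: 9 bp
  245→252: 7 bp
  252→6 (wrap): 263-252+6 = 17 bp

[1,1,3,4,4,4,5,6,7,7,8,8,8,9,9,10,11,11,12,12,13,16,17,17,18,20,22]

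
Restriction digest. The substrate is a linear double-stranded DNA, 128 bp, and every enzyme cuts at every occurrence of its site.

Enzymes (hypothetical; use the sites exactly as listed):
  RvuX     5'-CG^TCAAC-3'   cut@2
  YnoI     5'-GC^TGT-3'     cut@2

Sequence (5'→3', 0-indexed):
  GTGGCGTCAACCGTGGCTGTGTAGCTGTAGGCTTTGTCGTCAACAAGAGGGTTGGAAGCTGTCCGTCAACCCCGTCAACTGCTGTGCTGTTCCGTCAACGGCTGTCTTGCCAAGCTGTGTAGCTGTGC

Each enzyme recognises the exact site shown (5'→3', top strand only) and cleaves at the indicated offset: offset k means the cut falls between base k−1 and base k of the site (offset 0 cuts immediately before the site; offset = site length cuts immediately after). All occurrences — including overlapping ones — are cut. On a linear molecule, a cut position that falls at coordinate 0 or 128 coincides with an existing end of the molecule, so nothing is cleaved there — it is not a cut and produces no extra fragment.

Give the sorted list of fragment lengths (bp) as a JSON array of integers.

Per-enzyme occurrences:
  RvuX CGTCAAC/2: at [4, 37, 63, 72, 92] ⇒ [6, 39, 65, 74, 94]
  YnoI GCTGT/2: at [15, 23, 57, 80, 85, 100, 113, 121] ⇒ [17, 25, 59, 82, 87, 102, 115, 123]

All cut coordinates (distinct, sorted): [6, 17, 25, 39, 59, 65, 74, 82, 87, 94, 102, 115, 123]

Fragment lengths:
  [0,6): 6 bp
  [6,17): 11 bp
  [17,25): 8 bp
  [25,39): 14 bp
  [39,59): 20 bp
  [59,65): 6 bp
  [65,74): 9 bp
  [74,82): 8 bp
  [82,87): 5 bp
  [87,94): 7 bp
  [94,102): 8 bp
  [102,115): 13 bp
  [115,123): 8 bp
  [123,128): 5 bp

[5,5,6,6,7,8,8,8,8,9,11,13,14,20]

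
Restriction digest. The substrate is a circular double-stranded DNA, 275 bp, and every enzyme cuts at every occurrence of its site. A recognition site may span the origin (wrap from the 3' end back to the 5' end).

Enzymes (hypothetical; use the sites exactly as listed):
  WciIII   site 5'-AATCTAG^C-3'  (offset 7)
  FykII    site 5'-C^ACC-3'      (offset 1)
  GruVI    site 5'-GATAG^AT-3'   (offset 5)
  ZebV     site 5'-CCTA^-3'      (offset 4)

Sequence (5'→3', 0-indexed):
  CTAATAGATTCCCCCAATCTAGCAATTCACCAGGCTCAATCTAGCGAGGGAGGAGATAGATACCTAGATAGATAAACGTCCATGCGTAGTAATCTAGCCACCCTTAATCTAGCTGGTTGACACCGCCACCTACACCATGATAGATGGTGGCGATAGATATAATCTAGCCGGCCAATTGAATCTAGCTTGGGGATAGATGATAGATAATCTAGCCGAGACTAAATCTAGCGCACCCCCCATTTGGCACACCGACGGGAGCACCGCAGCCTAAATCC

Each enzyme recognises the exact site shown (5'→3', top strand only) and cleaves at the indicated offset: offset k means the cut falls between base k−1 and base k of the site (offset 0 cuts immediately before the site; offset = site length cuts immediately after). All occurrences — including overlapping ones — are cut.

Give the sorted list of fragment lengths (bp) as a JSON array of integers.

Scan for sites:
  WciIII (AATCTAGC, off=7): starts [15, 37, 90, 105, 160, 178, 205, 221] → cuts [22, 44, 97, 112, 167, 185, 212, 228]
  FykII (CACC, off=1): starts [27, 98, 120, 126, 132, 230, 246, 258] → cuts [28, 99, 121, 127, 133, 231, 247, 259]
  GruVI (GATAGAT, off=5): starts [54, 66, 138, 151, 191, 198] → cuts [59, 71, 143, 156, 196, 203]
  ZebV (CCTA, off=4): starts [62, 128, 266, 274] → cuts [3, 66, 132, 270]

Pooled cuts: [3, 22, 28, 44, 59, 66, 71, 97, 99, 112, 121, 127, 132, 133, 143, 156, 167, 185, 196, 203, 212, 228, 231, 247, 259, 270]

Fragment lengths:
  3→22: 19 bp
  22→28: 6 bp
  28→44: 16 bp
  44→59: 15 bp
  59→66: 7 bp
  66→71: 5 bp
  71→97: 26 bp
  97→99: 2 bp
  99→112: 13 bp
  112→121: 9 bp
  121→127: 6 bp
  127→132: 5 bp
  132→133: 1 bp
  133→143: 10 bp
  143→156: 13 bp
  156→167: 11 bp
  167→185: 18 bp
  185→196: 11 bp
  196→203: 7 bp
  203→212: 9 bp
  212→228: 16 bp
  228→231: 3 bp
  231→247: 16 bp
  247→259: 12 bp
  259→270: 11 bp
  270→3 (wrap): 275-270+3 = 8 bp

[1,2,3,5,5,6,6,7,7,8,9,9,10,11,11,11,12,13,13,15,16,16,16,18,19,26]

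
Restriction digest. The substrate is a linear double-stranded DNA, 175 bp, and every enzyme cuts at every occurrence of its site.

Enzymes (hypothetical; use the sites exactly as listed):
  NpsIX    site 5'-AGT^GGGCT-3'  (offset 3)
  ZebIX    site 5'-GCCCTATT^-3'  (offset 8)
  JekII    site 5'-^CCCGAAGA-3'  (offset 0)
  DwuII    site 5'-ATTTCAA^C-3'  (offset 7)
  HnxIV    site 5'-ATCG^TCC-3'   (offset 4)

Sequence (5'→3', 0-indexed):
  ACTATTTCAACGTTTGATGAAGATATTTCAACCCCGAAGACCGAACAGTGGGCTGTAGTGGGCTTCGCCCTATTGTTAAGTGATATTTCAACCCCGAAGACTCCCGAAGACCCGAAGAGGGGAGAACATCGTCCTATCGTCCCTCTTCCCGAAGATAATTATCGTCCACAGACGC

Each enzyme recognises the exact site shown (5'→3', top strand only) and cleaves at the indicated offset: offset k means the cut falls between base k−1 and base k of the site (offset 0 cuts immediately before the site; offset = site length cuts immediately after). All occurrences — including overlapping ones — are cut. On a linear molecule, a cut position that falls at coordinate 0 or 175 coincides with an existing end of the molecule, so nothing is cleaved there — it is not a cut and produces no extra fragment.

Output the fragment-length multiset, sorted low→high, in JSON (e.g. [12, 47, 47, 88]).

[1,1,8,8,8,10,10,10,11,15,17,17,17,21,21]

Per-enzyme occurrences:
  NpsIX (AGTGGGCT, off=3): starts [46, 56] → cuts [49, 59]
  ZebIX (GCCCTATT, off=8): starts [66] → cuts [74]
  JekII (CCCGAAGA, off=0): starts [32, 92, 102, 110, 147] → cuts [32, 92, 102, 110, 147]
  DwuII (ATTTCAAC, off=7): starts [3, 24, 84] → cuts [10, 31, 91]
  HnxIV (ATCGTCC, off=4): starts [127, 135, 160] → cuts [131, 139, 164]

All cut coordinates (distinct, sorted): [10, 31, 32, 49, 59, 74, 91, 92, 102, 110, 131, 139, 147, 164]

Fragment lengths:
  [0,10): 10 bp
  [10,31): 21 bp
  [31,32): 1 bp
  [32,49): 17 bp
  [49,59): 10 bp
  [59,74): 15 bp
  [74,91): 17 bp
  [91,92): 1 bp
  [92,102): 10 bp
  [102,110): 8 bp
  [110,131): 21 bp
  [131,139): 8 bp
  [139,147): 8 bp
  [147,164): 17 bp
  [164,175): 11 bp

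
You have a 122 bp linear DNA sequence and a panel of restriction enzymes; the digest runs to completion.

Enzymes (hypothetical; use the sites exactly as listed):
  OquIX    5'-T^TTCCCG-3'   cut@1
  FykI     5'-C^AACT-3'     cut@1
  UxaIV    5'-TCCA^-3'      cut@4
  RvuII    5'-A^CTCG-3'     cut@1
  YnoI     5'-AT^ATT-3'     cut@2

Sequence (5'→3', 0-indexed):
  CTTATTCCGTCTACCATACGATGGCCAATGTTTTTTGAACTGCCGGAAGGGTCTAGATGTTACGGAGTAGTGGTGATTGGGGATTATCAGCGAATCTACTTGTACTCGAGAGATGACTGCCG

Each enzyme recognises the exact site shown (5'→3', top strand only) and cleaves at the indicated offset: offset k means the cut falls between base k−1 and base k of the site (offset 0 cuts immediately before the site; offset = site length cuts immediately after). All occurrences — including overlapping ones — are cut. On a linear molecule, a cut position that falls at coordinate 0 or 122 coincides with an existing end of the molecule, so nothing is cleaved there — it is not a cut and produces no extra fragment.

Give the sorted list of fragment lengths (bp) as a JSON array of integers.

[18,104]

Per-enzyme occurrences:
  OquIX (TTTCCCG, off=1): no sites
  FykI (CAACT, off=1): no sites
  UxaIV (TCCA, off=4): no sites
  RvuII ACTCG/1: at [103] ⇒ [104]
  YnoI (ATATT, off=2): no sites

All cut coordinates (distinct, sorted): [104]

Fragments:
  [0,104): 104 bp
  [104,122): 18 bp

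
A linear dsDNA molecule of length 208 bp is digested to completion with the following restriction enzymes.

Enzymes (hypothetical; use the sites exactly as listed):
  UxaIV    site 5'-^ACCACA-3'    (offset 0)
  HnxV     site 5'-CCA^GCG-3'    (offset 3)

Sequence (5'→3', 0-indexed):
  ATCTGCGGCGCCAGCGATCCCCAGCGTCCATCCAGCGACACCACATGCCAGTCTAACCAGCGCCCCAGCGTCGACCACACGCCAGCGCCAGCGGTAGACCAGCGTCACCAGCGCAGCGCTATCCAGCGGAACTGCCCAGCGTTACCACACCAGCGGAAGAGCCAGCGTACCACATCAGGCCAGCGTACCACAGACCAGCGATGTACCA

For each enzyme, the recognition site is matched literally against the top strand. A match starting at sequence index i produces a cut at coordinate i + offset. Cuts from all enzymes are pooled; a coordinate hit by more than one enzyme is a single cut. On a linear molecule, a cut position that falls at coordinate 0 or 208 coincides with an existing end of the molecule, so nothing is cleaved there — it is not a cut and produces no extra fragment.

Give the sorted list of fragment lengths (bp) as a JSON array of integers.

[4,4,5,5,6,6,8,9,9,10,11,11,11,11,11,12,13,13,14,15,20]

Site scan:
  UxaIV (ACCACA, off=0): starts [39, 73, 143, 168, 186] → cuts [39, 73, 143, 168, 186]
  HnxV (CCAGCG, off=3): starts [10, 20, 31, 56, 64, 81, 87, 98, 107, 122, 135, 149, 161, 179, 194] → cuts [13, 23, 34, 59, 67, 84, 90, 101, 110, 125, 138, 152, 164, 182, 197]

Pooled cuts: [13, 23, 34, 39, 59, 67, 73, 84, 90, 101, 110, 125, 138, 143, 152, 164, 168, 182, 186, 197]

Fragment lengths:
  [0,13): 13 bp
  [13,23): 10 bp
  [23,34): 11 bp
  [34,39): 5 bp
  [39,59): 20 bp
  [59,67): 8 bp
  [67,73): 6 bp
  [73,84): 11 bp
  [84,90): 6 bp
  [90,101): 11 bp
  [101,110): 9 bp
  [110,125): 15 bp
  [125,138): 13 bp
  [138,143): 5 bp
  [143,152): 9 bp
  [152,164): 12 bp
  [164,168): 4 bp
  [168,182): 14 bp
  [182,186): 4 bp
  [186,197): 11 bp
  [197,208): 11 bp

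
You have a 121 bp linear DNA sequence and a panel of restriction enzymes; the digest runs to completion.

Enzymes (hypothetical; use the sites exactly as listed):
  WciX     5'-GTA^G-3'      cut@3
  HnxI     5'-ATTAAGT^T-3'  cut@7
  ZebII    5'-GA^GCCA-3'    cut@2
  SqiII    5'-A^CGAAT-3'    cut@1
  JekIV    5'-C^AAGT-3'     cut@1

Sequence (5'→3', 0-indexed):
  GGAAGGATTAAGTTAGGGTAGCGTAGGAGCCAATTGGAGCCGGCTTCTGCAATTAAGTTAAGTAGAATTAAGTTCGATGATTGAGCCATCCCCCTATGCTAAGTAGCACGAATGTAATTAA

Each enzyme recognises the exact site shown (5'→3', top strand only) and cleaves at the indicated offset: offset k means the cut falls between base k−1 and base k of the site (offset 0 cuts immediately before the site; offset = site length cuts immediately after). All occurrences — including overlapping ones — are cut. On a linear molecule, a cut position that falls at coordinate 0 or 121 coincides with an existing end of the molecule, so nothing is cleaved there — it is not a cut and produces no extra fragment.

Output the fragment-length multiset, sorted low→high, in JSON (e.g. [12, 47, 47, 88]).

Site scan:
  WciX (GTAG, off=3): starts [17, 22, 61, 102] → cuts [20, 25, 64, 105]
  HnxI (ATTAAGTT, off=7): starts [6, 51, 66] → cuts [13, 58, 73]
  ZebII (GAGCCA, off=2): starts [26, 82] → cuts [28, 84]
  SqiII (ACGAAT, off=1): starts [107] → cuts [108]
  JekIV (CAAGT, off=1): no sites

Pooled cuts: [13, 20, 25, 28, 58, 64, 73, 84, 105, 108]

Fragments:
  [0,13): 13 bp
  [13,20): 7 bp
  [20,25): 5 bp
  [25,28): 3 bp
  [28,58): 30 bp
  [58,64): 6 bp
  [64,73): 9 bp
  [73,84): 11 bp
  [84,105): 21 bp
  [105,108): 3 bp
  [108,121): 13 bp

[3,3,5,6,7,9,11,13,13,21,30]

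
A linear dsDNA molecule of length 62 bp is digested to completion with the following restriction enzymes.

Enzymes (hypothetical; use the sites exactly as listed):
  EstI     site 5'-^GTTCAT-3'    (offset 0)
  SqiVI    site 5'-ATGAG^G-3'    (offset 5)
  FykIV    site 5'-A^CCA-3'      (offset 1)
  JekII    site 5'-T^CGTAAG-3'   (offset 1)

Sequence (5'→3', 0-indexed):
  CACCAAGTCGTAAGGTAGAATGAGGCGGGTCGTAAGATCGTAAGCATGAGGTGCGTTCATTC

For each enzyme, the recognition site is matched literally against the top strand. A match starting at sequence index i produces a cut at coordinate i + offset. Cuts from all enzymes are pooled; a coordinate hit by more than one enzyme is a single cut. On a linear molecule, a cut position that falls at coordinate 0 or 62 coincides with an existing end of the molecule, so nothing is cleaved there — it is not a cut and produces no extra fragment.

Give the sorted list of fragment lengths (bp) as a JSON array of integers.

Per-enzyme occurrences:
  EstI GTTCAT/0: at [54] ⇒ [54]
  SqiVI ATGAGG/5: at [19, 45] ⇒ [24, 50]
  FykIV ACCA/1: at [1] ⇒ [2]
  JekII TCGTAAG/1: at [7, 29, 37] ⇒ [8, 30, 38]

Pooled cuts: [2, 8, 24, 30, 38, 50, 54]

Fragments:
  [0,2): 2 bp
  [2,8): 6 bp
  [8,24): 16 bp
  [24,30): 6 bp
  [30,38): 8 bp
  [38,50): 12 bp
  [50,54): 4 bp
  [54,62): 8 bp

[2,4,6,6,8,8,12,16]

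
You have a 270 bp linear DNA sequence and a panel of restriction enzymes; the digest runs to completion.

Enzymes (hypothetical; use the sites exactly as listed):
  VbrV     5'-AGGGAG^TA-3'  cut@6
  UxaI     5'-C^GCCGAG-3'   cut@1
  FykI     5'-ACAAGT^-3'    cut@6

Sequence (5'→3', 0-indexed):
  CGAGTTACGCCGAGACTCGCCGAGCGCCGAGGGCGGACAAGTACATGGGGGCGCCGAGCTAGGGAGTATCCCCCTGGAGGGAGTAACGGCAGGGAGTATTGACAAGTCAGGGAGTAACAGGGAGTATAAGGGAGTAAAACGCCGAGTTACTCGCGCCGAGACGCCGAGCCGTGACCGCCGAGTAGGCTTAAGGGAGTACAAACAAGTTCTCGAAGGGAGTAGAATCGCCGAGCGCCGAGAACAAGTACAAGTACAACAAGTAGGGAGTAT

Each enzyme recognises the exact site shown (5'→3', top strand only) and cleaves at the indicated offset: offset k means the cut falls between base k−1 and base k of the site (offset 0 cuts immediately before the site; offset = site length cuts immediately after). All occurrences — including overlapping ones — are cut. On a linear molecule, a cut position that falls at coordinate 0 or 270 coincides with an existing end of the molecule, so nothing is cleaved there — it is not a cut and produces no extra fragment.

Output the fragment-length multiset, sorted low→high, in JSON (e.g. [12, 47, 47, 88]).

[3,6,6,6,7,7,7,7,8,8,9,10,10,10,10,11,11,12,13,13,14,14,14,17,17,20]

Scan for sites:
  VbrV AGGGAGTA/6: at [60, 77, 90, 108, 118, 128, 190, 213, 261] ⇒ [66, 83, 96, 114, 124, 134, 196, 219, 267]
  UxaI CGCCGAG/1: at [7, 17, 24, 51, 139, 153, 161, 175, 225, 232] ⇒ [8, 18, 25, 52, 140, 154, 162, 176, 226, 233]
  FykI ACAAGT/6: at [36, 101, 201, 240, 246, 255] ⇒ [42, 107, 207, 246, 252, 261]

Pooled cuts: [8, 18, 25, 42, 52, 66, 83, 96, 107, 114, 124, 134, 140, 154, 162, 176, 196, 207, 219, 226, 233, 246, 252, 261, 267]

Fragments:
  [0,8): 8 bp
  [8,18): 10 bp
  [18,25): 7 bp
  [25,42): 17 bp
  [42,52): 10 bp
  [52,66): 14 bp
  [66,83): 17 bp
  [83,96): 13 bp
  [96,107): 11 bp
  [107,114): 7 bp
  [114,124): 10 bp
  [124,134): 10 bp
  [134,140): 6 bp
  [140,154): 14 bp
  [154,162): 8 bp
  [162,176): 14 bp
  [176,196): 20 bp
  [196,207): 11 bp
  [207,219): 12 bp
  [219,226): 7 bp
  [226,233): 7 bp
  [233,246): 13 bp
  [246,252): 6 bp
  [252,261): 9 bp
  [261,267): 6 bp
  [267,270): 3 bp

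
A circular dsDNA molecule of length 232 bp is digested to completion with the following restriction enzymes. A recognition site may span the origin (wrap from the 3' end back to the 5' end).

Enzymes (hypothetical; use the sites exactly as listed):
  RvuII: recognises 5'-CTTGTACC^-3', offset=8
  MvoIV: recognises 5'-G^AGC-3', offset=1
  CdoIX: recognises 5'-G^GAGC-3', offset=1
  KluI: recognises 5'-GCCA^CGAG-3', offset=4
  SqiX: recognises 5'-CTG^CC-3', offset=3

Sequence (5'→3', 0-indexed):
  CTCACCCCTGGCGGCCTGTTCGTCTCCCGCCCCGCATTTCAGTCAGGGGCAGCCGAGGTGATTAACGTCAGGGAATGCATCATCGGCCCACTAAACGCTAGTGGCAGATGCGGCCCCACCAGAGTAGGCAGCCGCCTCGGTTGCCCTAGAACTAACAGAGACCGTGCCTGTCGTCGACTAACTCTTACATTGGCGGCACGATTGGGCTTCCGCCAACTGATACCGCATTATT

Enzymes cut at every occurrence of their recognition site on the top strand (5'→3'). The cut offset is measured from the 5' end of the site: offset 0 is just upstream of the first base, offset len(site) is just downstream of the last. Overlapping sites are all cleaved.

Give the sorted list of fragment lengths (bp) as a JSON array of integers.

Per-enzyme occurrences:
  RvuII (CTTGTACC, off=8): no sites
  MvoIV (GAGC, off=1): no sites
  CdoIX (GGAGC, off=1): no sites
  KluI (GCCACGAG, off=4): no sites
  SqiX (CTGCC, off=3): no sites

Pooled cuts: ∅

Fragments:
  no cuts → one circular fragment of 232 bp

[232]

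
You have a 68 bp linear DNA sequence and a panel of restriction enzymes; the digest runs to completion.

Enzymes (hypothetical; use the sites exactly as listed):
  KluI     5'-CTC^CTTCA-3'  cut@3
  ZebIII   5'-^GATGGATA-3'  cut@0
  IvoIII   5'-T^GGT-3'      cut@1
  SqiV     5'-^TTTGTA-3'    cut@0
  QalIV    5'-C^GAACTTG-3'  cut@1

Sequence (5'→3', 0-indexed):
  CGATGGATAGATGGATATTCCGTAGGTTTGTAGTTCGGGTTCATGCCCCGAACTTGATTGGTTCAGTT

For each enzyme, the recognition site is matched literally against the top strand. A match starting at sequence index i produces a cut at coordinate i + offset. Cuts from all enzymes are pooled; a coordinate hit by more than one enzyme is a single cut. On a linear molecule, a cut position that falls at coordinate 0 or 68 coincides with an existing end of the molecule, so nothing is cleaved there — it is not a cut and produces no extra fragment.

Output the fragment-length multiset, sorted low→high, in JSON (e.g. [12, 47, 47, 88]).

Scan for sites:
  KluI (CTCCTTCA, off=3): no sites
  ZebIII (GATGGATA, off=0): starts [1, 9] → cuts [1, 9]
  IvoIII (TGGT, off=1): starts [58] → cuts [59]
  SqiV (TTTGTA, off=0): starts [26] → cuts [26]
  QalIV (CGAACTTG, off=1): starts [48] → cuts [49]

Pooled cuts: [1, 9, 26, 49, 59]

Fragment lengths:
  [0,1): 1 bp
  [1,9): 8 bp
  [9,26): 17 bp
  [26,49): 23 bp
  [49,59): 10 bp
  [59,68): 9 bp

[1,8,9,10,17,23]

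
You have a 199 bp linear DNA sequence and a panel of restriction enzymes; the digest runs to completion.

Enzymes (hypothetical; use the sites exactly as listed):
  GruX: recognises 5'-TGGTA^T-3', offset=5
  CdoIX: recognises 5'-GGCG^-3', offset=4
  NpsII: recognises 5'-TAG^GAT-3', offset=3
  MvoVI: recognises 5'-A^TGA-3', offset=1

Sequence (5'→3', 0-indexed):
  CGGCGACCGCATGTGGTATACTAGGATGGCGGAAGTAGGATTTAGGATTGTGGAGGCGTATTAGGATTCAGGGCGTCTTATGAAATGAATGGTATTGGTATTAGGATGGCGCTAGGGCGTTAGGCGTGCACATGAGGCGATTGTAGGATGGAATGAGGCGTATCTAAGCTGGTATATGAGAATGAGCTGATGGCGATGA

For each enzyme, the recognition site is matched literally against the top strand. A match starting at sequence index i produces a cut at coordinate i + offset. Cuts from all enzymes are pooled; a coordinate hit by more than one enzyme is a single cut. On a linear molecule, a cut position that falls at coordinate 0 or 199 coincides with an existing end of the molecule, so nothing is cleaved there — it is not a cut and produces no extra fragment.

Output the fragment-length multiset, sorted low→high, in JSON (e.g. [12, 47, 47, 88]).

Site scan:
  GruX (TGGTAT, off=5): starts [13, 89, 95, 169] → cuts [18, 94, 100, 174]
  CdoIX (GGCG, off=4): starts [1, 27, 54, 71, 107, 115, 122, 135, 156, 191] → cuts [5, 31, 58, 75, 111, 119, 126, 139, 160, 195]
  NpsII (TAGGAT, off=3): starts [21, 35, 42, 61, 101, 143] → cuts [24, 38, 45, 64, 104, 146]
  MvoVI (ATGA, off=1): starts [79, 84, 131, 152, 175, 181, 195] → cuts [80, 85, 132, 153, 176, 182, 196]

Pooled cuts: [5, 18, 24, 31, 38, 45, 58, 64, 75, 80, 85, 94, 100, 104, 111, 119, 126, 132, 139, 146, 153, 160, 174, 176, 182, 195, 196]

Fragment lengths:
  [0,5): 5 bp
  [5,18): 13 bp
  [18,24): 6 bp
  [24,31): 7 bp
  [31,38): 7 bp
  [38,45): 7 bp
  [45,58): 13 bp
  [58,64): 6 bp
  [64,75): 11 bp
  [75,80): 5 bp
  [80,85): 5 bp
  [85,94): 9 bp
  [94,100): 6 bp
  [100,104): 4 bp
  [104,111): 7 bp
  [111,119): 8 bp
  [119,126): 7 bp
  [126,132): 6 bp
  [132,139): 7 bp
  [139,146): 7 bp
  [146,153): 7 bp
  [153,160): 7 bp
  [160,174): 14 bp
  [174,176): 2 bp
  [176,182): 6 bp
  [182,195): 13 bp
  [195,196): 1 bp
  [196,199): 3 bp

[1,2,3,4,5,5,5,6,6,6,6,6,7,7,7,7,7,7,7,7,7,8,9,11,13,13,13,14]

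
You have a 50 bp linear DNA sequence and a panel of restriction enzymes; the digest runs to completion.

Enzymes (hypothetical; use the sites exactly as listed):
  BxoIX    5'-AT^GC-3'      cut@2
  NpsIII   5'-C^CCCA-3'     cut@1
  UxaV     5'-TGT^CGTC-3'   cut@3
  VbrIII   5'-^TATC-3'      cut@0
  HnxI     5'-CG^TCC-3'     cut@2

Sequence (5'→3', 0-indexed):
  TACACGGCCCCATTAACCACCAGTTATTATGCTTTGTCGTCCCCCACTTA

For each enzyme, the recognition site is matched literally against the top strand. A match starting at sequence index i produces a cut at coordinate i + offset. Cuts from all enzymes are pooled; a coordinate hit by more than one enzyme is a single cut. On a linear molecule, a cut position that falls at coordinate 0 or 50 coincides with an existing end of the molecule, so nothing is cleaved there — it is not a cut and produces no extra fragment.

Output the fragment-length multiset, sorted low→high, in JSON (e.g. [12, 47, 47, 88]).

Per-enzyme occurrences:
  BxoIX (ATGC, off=2): starts [28] → cuts [30]
  NpsIII (CCCCA, off=1): starts [7, 41] → cuts [8, 42]
  UxaV (TGTCGTC, off=3): starts [34] → cuts [37]
  VbrIII (TATC, off=0): no sites
  HnxI (CGTCC, off=2): starts [37] → cuts [39]

All cut coordinates (distinct, sorted): [8, 30, 37, 39, 42]

Fragments:
  [0,8): 8 bp
  [8,30): 22 bp
  [30,37): 7 bp
  [37,39): 2 bp
  [39,42): 3 bp
  [42,50): 8 bp

[2,3,7,8,8,22]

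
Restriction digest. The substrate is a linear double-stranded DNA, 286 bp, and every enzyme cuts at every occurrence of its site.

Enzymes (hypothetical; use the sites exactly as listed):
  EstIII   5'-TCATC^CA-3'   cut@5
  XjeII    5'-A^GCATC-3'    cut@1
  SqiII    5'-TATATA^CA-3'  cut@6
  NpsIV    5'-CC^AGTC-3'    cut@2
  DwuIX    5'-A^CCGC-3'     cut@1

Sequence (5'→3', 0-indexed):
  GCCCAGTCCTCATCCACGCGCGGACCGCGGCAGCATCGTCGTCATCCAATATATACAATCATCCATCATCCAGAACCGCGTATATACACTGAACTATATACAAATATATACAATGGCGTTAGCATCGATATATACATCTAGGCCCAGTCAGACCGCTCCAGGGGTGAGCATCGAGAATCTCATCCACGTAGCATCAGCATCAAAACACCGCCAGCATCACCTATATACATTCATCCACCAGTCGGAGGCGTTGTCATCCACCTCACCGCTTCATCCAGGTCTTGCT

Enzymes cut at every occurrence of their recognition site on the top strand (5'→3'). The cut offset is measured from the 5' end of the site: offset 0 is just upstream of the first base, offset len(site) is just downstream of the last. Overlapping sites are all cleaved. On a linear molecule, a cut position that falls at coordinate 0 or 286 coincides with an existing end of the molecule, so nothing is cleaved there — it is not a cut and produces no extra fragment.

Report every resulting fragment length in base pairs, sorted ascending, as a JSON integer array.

[4,4,5,6,6,6,7,7,7,8,8,8,9,10,10,10,10,11,11,11,11,11,13,14,14,14,15,17,19]

Per-enzyme occurrences:
  EstIII TCATCCA/5: at [9, 41, 58, 65, 179, 230, 253, 270] ⇒ [14, 46, 63, 70, 184, 235, 258, 275]
  XjeII AGCATC/1: at [31, 120, 166, 189, 195, 212] ⇒ [32, 121, 167, 190, 196, 213]
  SqiII TATATACA/6: at [49, 80, 94, 104, 128, 221] ⇒ [55, 86, 100, 110, 134, 227]
  NpsIV CCAGTC/2: at [2, 143, 237] ⇒ [4, 145, 239]
  DwuIX ACCGC/1: at [23, 74, 151, 206, 264] ⇒ [24, 75, 152, 207, 265]

All cut coordinates (distinct, sorted): [4, 14, 24, 32, 46, 55, 63, 70, 75, 86, 100, 110, 121, 134, 145, 152, 167, 184, 190, 196, 207, 213, 227, 235, 239, 258, 265, 275]

Fragments:
  [0,4): 4 bp
  [4,14): 10 bp
  [14,24): 10 bp
  [24,32): 8 bp
  [32,46): 14 bp
  [46,55): 9 bp
  [55,63): 8 bp
  [63,70): 7 bp
  [70,75): 5 bp
  [75,86): 11 bp
  [86,100): 14 bp
  [100,110): 10 bp
  [110,121): 11 bp
  [121,134): 13 bp
  [134,145): 11 bp
  [145,152): 7 bp
  [152,167): 15 bp
  [167,184): 17 bp
  [184,190): 6 bp
  [190,196): 6 bp
  [196,207): 11 bp
  [207,213): 6 bp
  [213,227): 14 bp
  [227,235): 8 bp
  [235,239): 4 bp
  [239,258): 19 bp
  [258,265): 7 bp
  [265,275): 10 bp
  [275,286): 11 bp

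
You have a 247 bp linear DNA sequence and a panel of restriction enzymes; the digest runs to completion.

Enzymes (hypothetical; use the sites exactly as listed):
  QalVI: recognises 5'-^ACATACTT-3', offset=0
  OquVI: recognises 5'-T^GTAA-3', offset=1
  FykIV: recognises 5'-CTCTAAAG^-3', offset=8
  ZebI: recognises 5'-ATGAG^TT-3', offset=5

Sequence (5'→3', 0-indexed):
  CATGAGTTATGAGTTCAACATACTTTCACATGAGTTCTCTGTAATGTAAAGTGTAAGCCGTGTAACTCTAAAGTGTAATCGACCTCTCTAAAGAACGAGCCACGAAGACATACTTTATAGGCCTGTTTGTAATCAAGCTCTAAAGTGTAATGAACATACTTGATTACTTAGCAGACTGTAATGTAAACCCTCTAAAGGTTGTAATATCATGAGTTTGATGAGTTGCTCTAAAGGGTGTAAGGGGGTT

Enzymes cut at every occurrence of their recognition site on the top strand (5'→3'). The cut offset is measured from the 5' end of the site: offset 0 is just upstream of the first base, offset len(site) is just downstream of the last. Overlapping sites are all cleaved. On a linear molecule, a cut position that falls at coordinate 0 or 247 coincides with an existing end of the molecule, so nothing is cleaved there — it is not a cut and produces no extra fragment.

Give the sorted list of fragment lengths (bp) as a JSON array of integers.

[1,1,3,3,4,5,5,6,6,7,7,7,9,9,11,11,12,13,14,15,17,17,19,21,24]

Per-enzyme occurrences:
  QalVI ACATACTT/0: at [17, 107, 153] ⇒ [17, 107, 153]
  OquVI TGTAA/1: at [39, 44, 51, 60, 73, 127, 145, 176, 181, 199, 235] ⇒ [40, 45, 52, 61, 74, 128, 146, 177, 182, 200, 236]
  FykIV CTCTAAAG/8: at [65, 85, 137, 189, 225] ⇒ [73, 93, 145, 197, 233]
  ZebI ATGAGTT/5: at [1, 8, 29, 208, 217] ⇒ [6, 13, 34, 213, 222]

Pooled cuts: [6, 13, 17, 34, 40, 45, 52, 61, 73, 74, 93, 107, 128, 145, 146, 153, 177, 182, 197, 200, 213, 222, 233, 236]

Fragment lengths:
  [0,6): 6 bp
  [6,13): 7 bp
  [13,17): 4 bp
  [17,34): 17 bp
  [34,40): 6 bp
  [40,45): 5 bp
  [45,52): 7 bp
  [52,61): 9 bp
  [61,73): 12 bp
  [73,74): 1 bp
  [74,93): 19 bp
  [93,107): 14 bp
  [107,128): 21 bp
  [128,145): 17 bp
  [145,146): 1 bp
  [146,153): 7 bp
  [153,177): 24 bp
  [177,182): 5 bp
  [182,197): 15 bp
  [197,200): 3 bp
  [200,213): 13 bp
  [213,222): 9 bp
  [222,233): 11 bp
  [233,236): 3 bp
  [236,247): 11 bp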